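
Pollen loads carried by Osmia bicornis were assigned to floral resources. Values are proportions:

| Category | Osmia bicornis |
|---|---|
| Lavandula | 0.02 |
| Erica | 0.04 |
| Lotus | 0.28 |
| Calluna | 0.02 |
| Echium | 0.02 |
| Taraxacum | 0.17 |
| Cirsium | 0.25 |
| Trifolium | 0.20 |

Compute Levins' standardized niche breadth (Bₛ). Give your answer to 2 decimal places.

0.53

Σpᵢ² = 0.02² + 0.04² + 0.28² + 0.02² + 0.02² + 0.17² + 0.25² + 0.20² = 0.0004 + 0.0016 + 0.0784 + 0.0004 + 0.0004 + 0.0289 + 0.0625 + 0.0400 = 0.2126
B = 1 / 0.2126 = 4.7037
Bₛ = (B − 1)/(n − 1) = (4.7037 − 1)/(8 − 1) = 3.7037/7 = 0.5291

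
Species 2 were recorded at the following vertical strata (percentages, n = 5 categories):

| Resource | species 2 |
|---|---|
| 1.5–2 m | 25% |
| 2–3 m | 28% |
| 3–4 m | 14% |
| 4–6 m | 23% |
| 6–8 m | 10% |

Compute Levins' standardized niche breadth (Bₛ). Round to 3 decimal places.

Convert percentages to proportions (divide by 100).
Σpᵢ² = 0.25² + 0.28² + 0.14² + 0.23² + 0.10² = 0.0625 + 0.0784 + 0.0196 + 0.0529 + 0.0100 = 0.2234
B = 1 / 0.2234 = 4.47628
Bₛ = (B − 1)/(n − 1) = (4.47628 − 1)/(5 − 1) = 3.47628/4 = 0.86907

0.869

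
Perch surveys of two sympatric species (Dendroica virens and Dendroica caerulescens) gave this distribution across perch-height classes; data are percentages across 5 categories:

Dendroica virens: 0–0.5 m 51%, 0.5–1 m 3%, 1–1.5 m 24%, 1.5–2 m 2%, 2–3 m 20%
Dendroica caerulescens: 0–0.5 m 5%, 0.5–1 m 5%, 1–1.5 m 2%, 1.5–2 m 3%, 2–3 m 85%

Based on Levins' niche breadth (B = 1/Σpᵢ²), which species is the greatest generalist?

Dendroica virens

Convert percentages to proportions (divide by 100).
Σp_vireᵢ² = 0.51² + 0.03² + 0.24² + 0.02² + 0.20² = 0.2601 + 0.0009 + 0.0576 + 0.0004 + 0.0400 = 0.3590
B_vire = 1 / 0.3590 = 2.7855
Σp_caerᵢ² = 0.05² + 0.05² + 0.02² + 0.03² + 0.85² = 0.0025 + 0.0025 + 0.0004 + 0.0009 + 0.7225 = 0.7288
B_caer = 1 / 0.7288 = 1.3721
Highest B → broadest niche (most generalist): Dendroica virens (B = 2.79).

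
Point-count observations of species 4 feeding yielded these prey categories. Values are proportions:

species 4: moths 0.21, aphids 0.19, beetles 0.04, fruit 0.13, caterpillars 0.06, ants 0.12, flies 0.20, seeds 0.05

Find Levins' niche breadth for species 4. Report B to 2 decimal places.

6.28

Σpᵢ² = 0.21² + 0.19² + 0.04² + 0.13² + 0.06² + 0.12² + 0.20² + 0.05² = 0.0441 + 0.0361 + 0.0016 + 0.0169 + 0.0036 + 0.0144 + 0.0400 + 0.0025 = 0.1592
B = 1 / 0.1592 = 6.2814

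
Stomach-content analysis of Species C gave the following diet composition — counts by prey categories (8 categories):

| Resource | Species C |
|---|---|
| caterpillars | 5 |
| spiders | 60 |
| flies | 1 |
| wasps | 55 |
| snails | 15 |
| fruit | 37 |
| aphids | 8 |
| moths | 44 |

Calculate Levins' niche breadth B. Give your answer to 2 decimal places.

Proportions for Species C (n=225): 5/225=0.0222, 60/225=0.2667, 1/225=0.0044, 55/225=0.2444, 15/225=0.0667, 37/225=0.1644, 8/225=0.0356, 44/225=0.1956
Σpᵢ² = 0.0222² + 0.2667² + 0.0044² + 0.2444² + 0.0667² + 0.1644² + 0.0356² + 0.1956² = 0.000493 + 0.071129 + 0.000019 + 0.059731 + 0.004449 + 0.027027 + 0.001267 + 0.038259 = 0.202374
B = 1 / 0.202374 = 4.9413

4.94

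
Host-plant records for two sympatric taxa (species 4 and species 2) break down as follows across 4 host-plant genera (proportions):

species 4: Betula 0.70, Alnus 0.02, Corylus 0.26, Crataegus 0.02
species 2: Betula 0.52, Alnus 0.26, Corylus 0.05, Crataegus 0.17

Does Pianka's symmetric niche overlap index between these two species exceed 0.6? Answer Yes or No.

Yes

Σ p₁ᵢp₂ᵢ = 0.3640 + 0.0052 + 0.0130 + 0.0034 = 0.3856
Σp_1ᵢ² = 0.70² + 0.02² + 0.26² + 0.02² = 0.4900 + 0.0004 + 0.0676 + 0.0004 = 0.5584
Σp_2ᵢ² = 0.52² + 0.26² + 0.05² + 0.17² = 0.2704 + 0.0676 + 0.0025 + 0.0289 = 0.3694
O = 0.3856 / √(0.5584 × 0.3694) = 0.3856 / 0.45417 = 0.8490
O = 0.8490 > 0.6 → Yes.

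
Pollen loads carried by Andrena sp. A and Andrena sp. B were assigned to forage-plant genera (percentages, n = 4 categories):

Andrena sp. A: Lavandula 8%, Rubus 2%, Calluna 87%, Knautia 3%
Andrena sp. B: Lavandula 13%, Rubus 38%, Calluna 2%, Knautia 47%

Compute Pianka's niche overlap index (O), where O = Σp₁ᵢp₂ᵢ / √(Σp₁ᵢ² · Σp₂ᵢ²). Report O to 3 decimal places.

0.092

Convert percentages to proportions (divide by 100).
Σ p₁ᵢp₂ᵢ = 0.0104 + 0.0076 + 0.0174 + 0.0141 = 0.0495
Σp_1ᵢ² = 0.08² + 0.02² + 0.87² + 0.03² = 0.0064 + 0.0004 + 0.7569 + 0.0009 = 0.7646
Σp_2ᵢ² = 0.13² + 0.38² + 0.02² + 0.47² = 0.0169 + 0.1444 + 0.0004 + 0.2209 = 0.3826
O = 0.0495 / √(0.7646 × 0.3826) = 0.0495 / 0.540866 = 0.09152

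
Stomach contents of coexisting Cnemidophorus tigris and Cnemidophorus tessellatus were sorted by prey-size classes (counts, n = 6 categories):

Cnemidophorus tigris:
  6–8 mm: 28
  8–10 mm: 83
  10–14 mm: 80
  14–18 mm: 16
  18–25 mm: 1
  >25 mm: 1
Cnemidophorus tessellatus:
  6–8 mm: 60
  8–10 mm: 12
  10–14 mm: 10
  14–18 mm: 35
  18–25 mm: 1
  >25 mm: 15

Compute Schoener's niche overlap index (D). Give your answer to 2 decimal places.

0.39

Proportions for Cnemidophorus tigris (n=209): 28/209=0.1340, 83/209=0.3971, 80/209=0.3828, 16/209=0.0766, 1/209=0.0048, 1/209=0.0048
Proportions for Cnemidophorus tessellatus (n=133): 60/133=0.4511, 12/133=0.0902, 10/133=0.0752, 35/133=0.2632, 1/133=0.0075, 15/133=0.1128
Σ|p₁ᵢ − p₂ᵢ| = 0.3171 + 0.3069 + 0.3076 + 0.1866 + 0.0027 + 0.1080 = 1.2289
D = 1 − ½ × 1.2289 = 1 − 0.61445 = 0.38555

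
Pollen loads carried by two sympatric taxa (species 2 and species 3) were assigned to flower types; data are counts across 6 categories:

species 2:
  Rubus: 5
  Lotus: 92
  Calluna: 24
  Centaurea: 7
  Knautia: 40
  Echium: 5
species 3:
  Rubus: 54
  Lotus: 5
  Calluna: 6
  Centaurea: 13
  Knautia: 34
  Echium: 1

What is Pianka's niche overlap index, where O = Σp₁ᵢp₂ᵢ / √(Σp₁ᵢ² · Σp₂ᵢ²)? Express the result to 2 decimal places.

Proportions for species 2 (n=173): 5/173=0.0289, 92/173=0.5318, 24/173=0.1387, 7/173=0.0405, 40/173=0.2312, 5/173=0.0289
Proportions for species 3 (n=113): 54/113=0.4779, 5/113=0.0442, 6/113=0.0531, 13/113=0.1150, 34/113=0.3009, 1/113=0.0088
Σ p₁ᵢp₂ᵢ = 0.013811 + 0.023506 + 0.007365 + 0.004658 + 0.069568 + 0.000254 = 0.119162
Σp_1ᵢ² = 0.0289² + 0.5318² + 0.1387² + 0.0405² + 0.2312² + 0.0289² = 0.000835 + 0.282811 + 0.019238 + 0.001640 + 0.053453 + 0.000835 = 0.358812
Σp_2ᵢ² = 0.4779² + 0.0442² + 0.0531² + 0.1150² + 0.3009² + 0.0088² = 0.228388 + 0.001954 + 0.002820 + 0.013225 + 0.090541 + 0.000077 = 0.337005
O = 0.119162 / √(0.358812 × 0.337005) = 0.119162 / 0.3477376 = 0.3427

0.34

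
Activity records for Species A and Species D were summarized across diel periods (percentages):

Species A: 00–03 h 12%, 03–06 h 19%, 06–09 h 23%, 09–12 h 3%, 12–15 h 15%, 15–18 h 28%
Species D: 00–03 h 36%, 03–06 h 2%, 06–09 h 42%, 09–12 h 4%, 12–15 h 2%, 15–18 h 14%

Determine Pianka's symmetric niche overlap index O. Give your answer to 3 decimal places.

0.721

Convert percentages to proportions (divide by 100).
Σ p₁ᵢp₂ᵢ = 0.0432 + 0.0038 + 0.0966 + 0.0012 + 0.0030 + 0.0392 = 0.1870
Σp_1ᵢ² = 0.12² + 0.19² + 0.23² + 0.03² + 0.15² + 0.28² = 0.0144 + 0.0361 + 0.0529 + 0.0009 + 0.0225 + 0.0784 = 0.2052
Σp_2ᵢ² = 0.36² + 0.02² + 0.42² + 0.04² + 0.02² + 0.14² = 0.1296 + 0.0004 + 0.1764 + 0.0016 + 0.0004 + 0.0196 = 0.3280
O = 0.1870 / √(0.2052 × 0.3280) = 0.1870 / 0.259433 = 0.72080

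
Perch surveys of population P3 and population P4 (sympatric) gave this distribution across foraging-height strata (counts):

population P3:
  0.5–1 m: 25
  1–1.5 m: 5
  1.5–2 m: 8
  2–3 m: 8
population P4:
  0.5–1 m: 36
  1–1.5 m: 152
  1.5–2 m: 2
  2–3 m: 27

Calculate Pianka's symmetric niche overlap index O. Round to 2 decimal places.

0.43

Proportions for population P3 (n=46): 25/46=0.5435, 5/46=0.1087, 8/46=0.1739, 8/46=0.1739
Proportions for population P4 (n=217): 36/217=0.1659, 152/217=0.7005, 2/217=0.0092, 27/217=0.1244
Σ p₁ᵢp₂ᵢ = 0.090167 + 0.076144 + 0.001600 + 0.021633 = 0.189544
Σp_1ᵢ² = 0.5435² + 0.1087² + 0.1739² + 0.1739² = 0.295392 + 0.011816 + 0.030241 + 0.030241 = 0.367690
Σp_2ᵢ² = 0.1659² + 0.7005² + 0.0092² + 0.1244² = 0.027523 + 0.490700 + 0.000085 + 0.015475 = 0.533783
O = 0.189544 / √(0.367690 × 0.533783) = 0.189544 / 0.4430199 = 0.4278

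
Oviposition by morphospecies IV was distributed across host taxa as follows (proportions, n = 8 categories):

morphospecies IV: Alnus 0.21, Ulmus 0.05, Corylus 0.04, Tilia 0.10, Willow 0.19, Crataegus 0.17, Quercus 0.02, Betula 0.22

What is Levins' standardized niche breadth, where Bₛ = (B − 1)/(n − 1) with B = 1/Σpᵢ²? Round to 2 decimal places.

0.69

Σpᵢ² = 0.21² + 0.05² + 0.04² + 0.10² + 0.19² + 0.17² + 0.02² + 0.22² = 0.0441 + 0.0025 + 0.0016 + 0.0100 + 0.0361 + 0.0289 + 0.0004 + 0.0484 = 0.1720
B = 1 / 0.1720 = 5.8140
Bₛ = (B − 1)/(n − 1) = (5.8140 − 1)/(8 − 1) = 4.8140/7 = 0.6877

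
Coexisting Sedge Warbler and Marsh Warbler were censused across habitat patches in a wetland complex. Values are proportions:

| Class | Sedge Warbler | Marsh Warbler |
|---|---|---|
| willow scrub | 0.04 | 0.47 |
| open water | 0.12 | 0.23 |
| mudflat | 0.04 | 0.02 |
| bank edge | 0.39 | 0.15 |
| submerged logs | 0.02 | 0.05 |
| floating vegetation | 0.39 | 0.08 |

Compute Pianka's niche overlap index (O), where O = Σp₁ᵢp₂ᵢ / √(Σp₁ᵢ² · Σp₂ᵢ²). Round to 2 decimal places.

Σ p₁ᵢp₂ᵢ = 0.0188 + 0.0276 + 0.0008 + 0.0585 + 0.0010 + 0.0312 = 0.1379
Σp_1ᵢ² = 0.04² + 0.12² + 0.04² + 0.39² + 0.02² + 0.39² = 0.0016 + 0.0144 + 0.0016 + 0.1521 + 0.0004 + 0.1521 = 0.3222
Σp_2ᵢ² = 0.47² + 0.23² + 0.02² + 0.15² + 0.05² + 0.08² = 0.2209 + 0.0529 + 0.0004 + 0.0225 + 0.0025 + 0.0064 = 0.3056
O = 0.1379 / √(0.3222 × 0.3056) = 0.1379 / 0.31379 = 0.4395

0.44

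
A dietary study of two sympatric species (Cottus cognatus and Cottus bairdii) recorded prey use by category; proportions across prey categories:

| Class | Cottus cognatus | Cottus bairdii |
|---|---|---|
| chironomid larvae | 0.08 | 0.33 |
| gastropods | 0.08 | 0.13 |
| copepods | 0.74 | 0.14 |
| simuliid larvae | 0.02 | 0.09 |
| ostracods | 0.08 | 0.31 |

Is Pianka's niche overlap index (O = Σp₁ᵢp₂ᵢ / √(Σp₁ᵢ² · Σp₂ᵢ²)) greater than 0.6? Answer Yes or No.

Σ p₁ᵢp₂ᵢ = 0.0264 + 0.0104 + 0.1036 + 0.0018 + 0.0248 = 0.1670
Σp_1ᵢ² = 0.08² + 0.08² + 0.74² + 0.02² + 0.08² = 0.0064 + 0.0064 + 0.5476 + 0.0004 + 0.0064 = 0.5672
Σp_2ᵢ² = 0.33² + 0.13² + 0.14² + 0.09² + 0.31² = 0.1089 + 0.0169 + 0.0196 + 0.0081 + 0.0961 = 0.2496
O = 0.1670 / √(0.5672 × 0.2496) = 0.1670 / 0.37626 = 0.4438
O = 0.4438 < 0.6 → No.

No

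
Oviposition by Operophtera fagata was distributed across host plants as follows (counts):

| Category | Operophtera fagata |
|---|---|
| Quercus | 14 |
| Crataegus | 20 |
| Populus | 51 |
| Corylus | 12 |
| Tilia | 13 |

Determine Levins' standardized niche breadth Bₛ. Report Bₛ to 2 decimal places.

0.61

Proportions for Operophtera fagata (n=110): 14/110=0.1273, 20/110=0.1818, 51/110=0.4636, 12/110=0.1091, 13/110=0.1182
Σpᵢ² = 0.1273² + 0.1818² + 0.4636² + 0.1091² + 0.1182² = 0.016205 + 0.033051 + 0.214925 + 0.011903 + 0.013971 = 0.290055
B = 1 / 0.290055 = 3.4476
Bₛ = (B − 1)/(n − 1) = (3.4476 − 1)/(5 − 1) = 2.4476/4 = 0.6119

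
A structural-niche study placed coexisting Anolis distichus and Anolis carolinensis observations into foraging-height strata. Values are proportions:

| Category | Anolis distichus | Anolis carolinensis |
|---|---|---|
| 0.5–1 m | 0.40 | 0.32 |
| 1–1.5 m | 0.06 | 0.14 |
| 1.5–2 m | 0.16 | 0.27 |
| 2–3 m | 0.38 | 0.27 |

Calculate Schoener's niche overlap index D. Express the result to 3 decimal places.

Σ|p₁ᵢ − p₂ᵢ| = 0.08 + 0.08 + 0.11 + 0.11 = 0.38
D = 1 − ½ × 0.38 = 1 − 0.190 = 0.81000

0.810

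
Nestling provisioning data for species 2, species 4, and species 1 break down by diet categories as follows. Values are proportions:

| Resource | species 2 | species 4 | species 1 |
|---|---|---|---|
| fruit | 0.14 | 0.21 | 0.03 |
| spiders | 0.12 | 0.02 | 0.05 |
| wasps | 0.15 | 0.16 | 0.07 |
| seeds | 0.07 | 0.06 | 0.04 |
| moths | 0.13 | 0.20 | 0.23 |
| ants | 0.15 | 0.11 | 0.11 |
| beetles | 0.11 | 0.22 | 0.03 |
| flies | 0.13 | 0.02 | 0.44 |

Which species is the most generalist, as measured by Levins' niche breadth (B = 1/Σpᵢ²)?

species 2

Σp_2ᵢ² = 0.14² + 0.12² + 0.15² + 0.07² + 0.13² + 0.15² + 0.11² + 0.13² = 0.0196 + 0.0144 + 0.0225 + 0.0049 + 0.0169 + 0.0225 + 0.0121 + 0.0169 = 0.1298
B_2 = 1 / 0.1298 = 7.7042
Σp_4ᵢ² = 0.21² + 0.02² + 0.16² + 0.06² + 0.20² + 0.11² + 0.22² + 0.02² = 0.0441 + 0.0004 + 0.0256 + 0.0036 + 0.0400 + 0.0121 + 0.0484 + 0.0004 = 0.1746
B_4 = 1 / 0.1746 = 5.7274
Σp_1ᵢ² = 0.03² + 0.05² + 0.07² + 0.04² + 0.23² + 0.11² + 0.03² + 0.44² = 0.0009 + 0.0025 + 0.0049 + 0.0016 + 0.0529 + 0.0121 + 0.0009 + 0.1936 = 0.2694
B_1 = 1 / 0.2694 = 3.7120
Highest B → broadest niche (most generalist): species 2 (B = 7.70).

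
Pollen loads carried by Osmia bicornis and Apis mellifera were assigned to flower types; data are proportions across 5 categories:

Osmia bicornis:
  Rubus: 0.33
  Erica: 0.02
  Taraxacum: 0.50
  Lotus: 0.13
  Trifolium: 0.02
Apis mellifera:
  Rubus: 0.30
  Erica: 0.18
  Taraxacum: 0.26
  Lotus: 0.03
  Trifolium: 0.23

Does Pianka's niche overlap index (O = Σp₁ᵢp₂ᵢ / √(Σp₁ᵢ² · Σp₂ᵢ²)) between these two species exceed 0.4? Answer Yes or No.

Yes

Σ p₁ᵢp₂ᵢ = 0.0990 + 0.0036 + 0.1300 + 0.0039 + 0.0046 = 0.2411
Σp_1ᵢ² = 0.33² + 0.02² + 0.50² + 0.13² + 0.02² = 0.1089 + 0.0004 + 0.2500 + 0.0169 + 0.0004 = 0.3766
Σp_2ᵢ² = 0.30² + 0.18² + 0.26² + 0.03² + 0.23² = 0.0900 + 0.0324 + 0.0676 + 0.0009 + 0.0529 = 0.2438
O = 0.2411 / √(0.3766 × 0.2438) = 0.2411 / 0.30301 = 0.7957
O = 0.7957 > 0.4 → Yes.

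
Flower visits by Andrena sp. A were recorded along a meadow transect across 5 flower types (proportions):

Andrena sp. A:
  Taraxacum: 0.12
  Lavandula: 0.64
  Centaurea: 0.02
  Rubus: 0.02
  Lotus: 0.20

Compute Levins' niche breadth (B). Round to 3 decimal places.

Σpᵢ² = 0.12² + 0.64² + 0.02² + 0.02² + 0.20² = 0.0144 + 0.4096 + 0.0004 + 0.0004 + 0.0400 = 0.4648
B = 1 / 0.4648 = 2.15146

2.151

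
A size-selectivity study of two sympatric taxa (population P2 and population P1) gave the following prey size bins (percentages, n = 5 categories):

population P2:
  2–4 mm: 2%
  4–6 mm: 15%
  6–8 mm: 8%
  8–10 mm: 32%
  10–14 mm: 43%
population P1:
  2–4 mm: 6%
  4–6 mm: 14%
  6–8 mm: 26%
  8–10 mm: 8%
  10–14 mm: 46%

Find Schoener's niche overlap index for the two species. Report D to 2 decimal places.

0.75

Convert percentages to proportions (divide by 100).
Σ|p₁ᵢ − p₂ᵢ| = 0.04 + 0.01 + 0.18 + 0.24 + 0.03 = 0.50
D = 1 − ½ × 0.50 = 1 − 0.250 = 0.7500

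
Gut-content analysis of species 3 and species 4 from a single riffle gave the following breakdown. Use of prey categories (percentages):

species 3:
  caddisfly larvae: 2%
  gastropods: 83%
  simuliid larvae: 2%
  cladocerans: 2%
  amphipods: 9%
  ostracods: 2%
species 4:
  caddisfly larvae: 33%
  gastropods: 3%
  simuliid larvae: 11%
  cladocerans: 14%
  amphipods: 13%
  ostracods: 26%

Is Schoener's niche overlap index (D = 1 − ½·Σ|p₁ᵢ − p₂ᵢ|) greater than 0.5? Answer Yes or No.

No

Convert percentages to proportions (divide by 100).
Σ|p₁ᵢ − p₂ᵢ| = 0.31 + 0.80 + 0.09 + 0.12 + 0.04 + 0.24 = 1.60
D = 1 − ½ × 1.60 = 1 − 0.800 = 0.2000
D = 0.2000 < 0.5 → No.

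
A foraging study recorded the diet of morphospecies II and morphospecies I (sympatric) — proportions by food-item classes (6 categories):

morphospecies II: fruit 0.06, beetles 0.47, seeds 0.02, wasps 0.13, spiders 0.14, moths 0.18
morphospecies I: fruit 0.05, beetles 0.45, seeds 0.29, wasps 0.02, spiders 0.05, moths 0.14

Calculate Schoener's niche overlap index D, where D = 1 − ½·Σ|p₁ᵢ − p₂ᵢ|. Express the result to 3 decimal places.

0.730

Σ|p₁ᵢ − p₂ᵢ| = 0.01 + 0.02 + 0.27 + 0.11 + 0.09 + 0.04 = 0.54
D = 1 − ½ × 0.54 = 1 − 0.270 = 0.73000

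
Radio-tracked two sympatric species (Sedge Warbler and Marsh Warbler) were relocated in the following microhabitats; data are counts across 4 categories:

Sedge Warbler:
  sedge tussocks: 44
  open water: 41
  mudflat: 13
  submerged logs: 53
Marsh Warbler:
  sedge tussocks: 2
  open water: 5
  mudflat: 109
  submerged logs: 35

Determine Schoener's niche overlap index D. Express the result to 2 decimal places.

Proportions for Sedge Warbler (n=151): 44/151=0.2914, 41/151=0.2715, 13/151=0.0861, 53/151=0.3510
Proportions for Marsh Warbler (n=151): 2/151=0.0132, 5/151=0.0331, 109/151=0.7219, 35/151=0.2318
Σ|p₁ᵢ − p₂ᵢ| = 0.2782 + 0.2384 + 0.6358 + 0.1192 = 1.2716
D = 1 − ½ × 1.2716 = 1 − 0.63580 = 0.36420

0.36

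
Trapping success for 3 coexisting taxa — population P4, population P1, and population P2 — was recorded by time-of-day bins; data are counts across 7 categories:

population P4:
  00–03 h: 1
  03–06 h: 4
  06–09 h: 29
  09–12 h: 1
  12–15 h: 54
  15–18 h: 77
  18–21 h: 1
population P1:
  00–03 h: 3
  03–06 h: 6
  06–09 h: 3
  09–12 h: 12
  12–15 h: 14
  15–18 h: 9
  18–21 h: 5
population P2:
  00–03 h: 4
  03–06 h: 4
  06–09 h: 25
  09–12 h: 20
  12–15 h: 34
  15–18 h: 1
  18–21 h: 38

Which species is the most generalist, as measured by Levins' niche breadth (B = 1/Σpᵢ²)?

population P1

Proportions for population P4 (n=167): 1/167=0.0060, 4/167=0.0240, 29/167=0.1737, 1/167=0.0060, 54/167=0.3234, 77/167=0.4611, 1/167=0.0060
Proportions for population P1 (n=52): 3/52=0.0577, 6/52=0.1154, 3/52=0.0577, 12/52=0.2308, 14/52=0.2692, 9/52=0.1731, 5/52=0.0962
Proportions for population P2 (n=126): 4/126=0.0317, 4/126=0.0317, 25/126=0.1984, 20/126=0.1587, 34/126=0.2698, 1/126=0.0079, 38/126=0.3016
Σp_P4ᵢ² = 0.0060² + 0.0240² + 0.1737² + 0.0060² + 0.3234² + 0.4611² + 0.0060² = 0.000036 + 0.000576 + 0.030172 + 0.000036 + 0.104588 + 0.212613 + 0.000036 = 0.348057
B_P4 = 1 / 0.348057 = 2.8731
Σp_P1ᵢ² = 0.0577² + 0.1154² + 0.0577² + 0.2308² + 0.2692² + 0.1731² + 0.0962² = 0.003329 + 0.013317 + 0.003329 + 0.053269 + 0.072469 + 0.029964 + 0.009254 = 0.184931
B_P1 = 1 / 0.184931 = 5.4074
Σp_P2ᵢ² = 0.0317² + 0.0317² + 0.1984² + 0.1587² + 0.2698² + 0.0079² + 0.3016² = 0.001005 + 0.001005 + 0.039363 + 0.025186 + 0.072792 + 0.000062 + 0.090963 = 0.230376
B_P2 = 1 / 0.230376 = 4.3407
Highest B → broadest niche (most generalist): population P1 (B = 5.41).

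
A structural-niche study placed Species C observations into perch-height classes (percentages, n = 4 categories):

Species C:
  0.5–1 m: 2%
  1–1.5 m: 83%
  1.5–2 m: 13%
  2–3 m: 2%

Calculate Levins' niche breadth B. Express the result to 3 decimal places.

1.415

Convert percentages to proportions (divide by 100).
Σpᵢ² = 0.02² + 0.83² + 0.13² + 0.02² = 0.0004 + 0.6889 + 0.0169 + 0.0004 = 0.7066
B = 1 / 0.7066 = 1.41523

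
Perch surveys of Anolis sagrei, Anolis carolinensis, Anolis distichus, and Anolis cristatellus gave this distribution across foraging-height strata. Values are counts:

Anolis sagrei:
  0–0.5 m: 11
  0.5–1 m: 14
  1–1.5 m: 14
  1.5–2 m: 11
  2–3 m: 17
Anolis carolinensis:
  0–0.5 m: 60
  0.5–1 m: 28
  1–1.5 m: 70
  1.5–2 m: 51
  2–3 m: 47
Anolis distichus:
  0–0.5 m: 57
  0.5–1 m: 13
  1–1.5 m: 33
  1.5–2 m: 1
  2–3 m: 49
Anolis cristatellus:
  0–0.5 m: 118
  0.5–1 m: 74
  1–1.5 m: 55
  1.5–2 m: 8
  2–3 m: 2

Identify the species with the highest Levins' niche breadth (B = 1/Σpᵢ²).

Anolis sagrei

Proportions for Anolis sagrei (n=67): 11/67=0.1642, 14/67=0.2090, 14/67=0.2090, 11/67=0.1642, 17/67=0.2537
Proportions for Anolis carolinensis (n=256): 60/256=0.2344, 28/256=0.1094, 70/256=0.2734, 51/256=0.1992, 47/256=0.1836
Proportions for Anolis distichus (n=153): 57/153=0.3725, 13/153=0.0850, 33/153=0.2157, 1/153=0.0065, 49/153=0.3203
Proportions for Anolis cristatellus (n=257): 118/257=0.4591, 74/257=0.2879, 55/257=0.2140, 8/257=0.0311, 2/257=0.0078
Σp_sagrᵢ² = 0.1642² + 0.2090² + 0.2090² + 0.1642² + 0.2537² = 0.026962 + 0.043681 + 0.043681 + 0.026962 + 0.064364 = 0.205650
B_sagr = 1 / 0.205650 = 4.8626
Σp_caroᵢ² = 0.2344² + 0.1094² + 0.2734² + 0.1992² + 0.1836² = 0.054943 + 0.011968 + 0.074748 + 0.039681 + 0.033709 = 0.215049
B_caro = 1 / 0.215049 = 4.6501
Σp_distᵢ² = 0.3725² + 0.0850² + 0.2157² + 0.0065² + 0.3203² = 0.138756 + 0.007225 + 0.046526 + 0.000042 + 0.102592 = 0.295141
B_dist = 1 / 0.295141 = 3.3882
Σp_crisᵢ² = 0.4591² + 0.2879² + 0.2140² + 0.0311² + 0.0078² = 0.210773 + 0.082886 + 0.045796 + 0.000967 + 0.000061 = 0.340483
B_cris = 1 / 0.340483 = 2.9370
Highest B → broadest niche (most generalist): Anolis sagrei (B = 4.86).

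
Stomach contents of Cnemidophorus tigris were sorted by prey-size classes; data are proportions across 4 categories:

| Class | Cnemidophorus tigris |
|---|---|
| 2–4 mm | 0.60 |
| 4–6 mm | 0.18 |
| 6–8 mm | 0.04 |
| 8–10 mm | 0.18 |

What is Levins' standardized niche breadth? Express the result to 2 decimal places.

Σpᵢ² = 0.60² + 0.18² + 0.04² + 0.18² = 0.3600 + 0.0324 + 0.0016 + 0.0324 = 0.4264
B = 1 / 0.4264 = 2.3452
Bₛ = (B − 1)/(n − 1) = (2.3452 − 1)/(4 − 1) = 1.3452/3 = 0.4484

0.45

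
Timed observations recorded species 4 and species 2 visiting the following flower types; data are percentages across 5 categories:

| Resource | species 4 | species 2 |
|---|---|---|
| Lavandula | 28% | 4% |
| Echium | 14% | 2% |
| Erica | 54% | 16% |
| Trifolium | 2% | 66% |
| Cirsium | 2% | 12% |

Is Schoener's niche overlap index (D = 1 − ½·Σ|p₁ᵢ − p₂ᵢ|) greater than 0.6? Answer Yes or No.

No

Convert percentages to proportions (divide by 100).
Σ|p₁ᵢ − p₂ᵢ| = 0.24 + 0.12 + 0.38 + 0.64 + 0.10 = 1.48
D = 1 − ½ × 1.48 = 1 − 0.740 = 0.2600
D = 0.2600 < 0.6 → No.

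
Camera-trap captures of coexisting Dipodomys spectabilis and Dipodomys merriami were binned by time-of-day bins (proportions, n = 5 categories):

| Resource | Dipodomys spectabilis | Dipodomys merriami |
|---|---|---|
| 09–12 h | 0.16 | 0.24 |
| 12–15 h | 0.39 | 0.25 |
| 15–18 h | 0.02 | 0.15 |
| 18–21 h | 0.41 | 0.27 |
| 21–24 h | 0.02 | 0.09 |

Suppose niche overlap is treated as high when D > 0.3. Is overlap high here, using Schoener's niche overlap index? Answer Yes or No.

Σ|p₁ᵢ − p₂ᵢ| = 0.08 + 0.14 + 0.13 + 0.14 + 0.07 = 0.56
D = 1 − ½ × 0.56 = 1 − 0.280 = 0.7200
D = 0.7200 > 0.3 → Yes.

Yes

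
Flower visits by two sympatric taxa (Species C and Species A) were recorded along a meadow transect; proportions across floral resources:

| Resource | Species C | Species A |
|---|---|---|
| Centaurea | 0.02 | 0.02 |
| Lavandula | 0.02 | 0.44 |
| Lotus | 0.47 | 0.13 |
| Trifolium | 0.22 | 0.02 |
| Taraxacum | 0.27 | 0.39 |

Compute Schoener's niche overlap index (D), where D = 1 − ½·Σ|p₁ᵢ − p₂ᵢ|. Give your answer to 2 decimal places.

Σ|p₁ᵢ − p₂ᵢ| = 0.00 + 0.42 + 0.34 + 0.20 + 0.12 = 1.08
D = 1 − ½ × 1.08 = 1 − 0.540 = 0.4600

0.46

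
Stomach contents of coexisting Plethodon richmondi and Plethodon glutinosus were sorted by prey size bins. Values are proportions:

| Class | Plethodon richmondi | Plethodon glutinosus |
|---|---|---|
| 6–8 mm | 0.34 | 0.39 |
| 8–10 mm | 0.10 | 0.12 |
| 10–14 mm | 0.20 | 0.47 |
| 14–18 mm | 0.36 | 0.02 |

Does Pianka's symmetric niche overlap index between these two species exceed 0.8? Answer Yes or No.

Σ p₁ᵢp₂ᵢ = 0.1326 + 0.0120 + 0.0940 + 0.0072 = 0.2458
Σp_1ᵢ² = 0.34² + 0.10² + 0.20² + 0.36² = 0.1156 + 0.0100 + 0.0400 + 0.1296 = 0.2952
Σp_2ᵢ² = 0.39² + 0.12² + 0.47² + 0.02² = 0.1521 + 0.0144 + 0.2209 + 0.0004 = 0.3878
O = 0.2458 / √(0.2952 × 0.3878) = 0.2458 / 0.33835 = 0.7265
O = 0.7265 < 0.8 → No.

No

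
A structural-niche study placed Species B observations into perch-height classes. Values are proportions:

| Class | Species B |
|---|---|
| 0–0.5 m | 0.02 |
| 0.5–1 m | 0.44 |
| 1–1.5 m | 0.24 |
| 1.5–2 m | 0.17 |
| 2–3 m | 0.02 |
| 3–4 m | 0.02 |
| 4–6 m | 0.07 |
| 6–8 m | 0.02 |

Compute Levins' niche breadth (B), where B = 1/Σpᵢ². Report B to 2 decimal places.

3.49

Σpᵢ² = 0.02² + 0.44² + 0.24² + 0.17² + 0.02² + 0.02² + 0.07² + 0.02² = 0.0004 + 0.1936 + 0.0576 + 0.0289 + 0.0004 + 0.0004 + 0.0049 + 0.0004 = 0.2866
B = 1 / 0.2866 = 3.4892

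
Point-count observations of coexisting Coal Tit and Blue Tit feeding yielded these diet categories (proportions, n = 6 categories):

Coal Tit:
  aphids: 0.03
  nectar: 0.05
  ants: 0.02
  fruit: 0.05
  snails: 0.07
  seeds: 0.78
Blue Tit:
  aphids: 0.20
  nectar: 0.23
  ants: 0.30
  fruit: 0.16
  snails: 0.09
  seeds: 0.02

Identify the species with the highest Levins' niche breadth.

Blue Tit

Σp_Coalᵢ² = 0.03² + 0.05² + 0.02² + 0.05² + 0.07² + 0.78² = 0.0009 + 0.0025 + 0.0004 + 0.0025 + 0.0049 + 0.6084 = 0.6196
B_Coal = 1 / 0.6196 = 1.6139
Σp_Blueᵢ² = 0.20² + 0.23² + 0.30² + 0.16² + 0.09² + 0.02² = 0.0400 + 0.0529 + 0.0900 + 0.0256 + 0.0081 + 0.0004 = 0.2170
B_Blue = 1 / 0.2170 = 4.6083
Highest B → broadest niche (most generalist): Blue Tit (B = 4.61).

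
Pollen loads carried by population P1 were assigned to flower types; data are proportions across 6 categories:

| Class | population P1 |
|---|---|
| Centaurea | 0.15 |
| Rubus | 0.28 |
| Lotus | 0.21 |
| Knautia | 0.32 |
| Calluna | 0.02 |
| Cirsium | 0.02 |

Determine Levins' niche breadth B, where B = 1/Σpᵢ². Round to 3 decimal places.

4.029

Σpᵢ² = 0.15² + 0.28² + 0.21² + 0.32² + 0.02² + 0.02² = 0.0225 + 0.0784 + 0.0441 + 0.1024 + 0.0004 + 0.0004 = 0.2482
B = 1 / 0.2482 = 4.02901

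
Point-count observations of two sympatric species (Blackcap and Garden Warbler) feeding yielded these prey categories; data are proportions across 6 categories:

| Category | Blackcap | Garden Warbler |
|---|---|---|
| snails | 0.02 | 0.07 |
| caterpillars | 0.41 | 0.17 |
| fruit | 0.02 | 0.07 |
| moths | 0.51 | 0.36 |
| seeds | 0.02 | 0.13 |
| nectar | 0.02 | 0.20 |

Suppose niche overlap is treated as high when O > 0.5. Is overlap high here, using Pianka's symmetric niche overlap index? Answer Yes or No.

Σ p₁ᵢp₂ᵢ = 0.0014 + 0.0697 + 0.0014 + 0.1836 + 0.0026 + 0.0040 = 0.2627
Σp_1ᵢ² = 0.02² + 0.41² + 0.02² + 0.51² + 0.02² + 0.02² = 0.0004 + 0.1681 + 0.0004 + 0.2601 + 0.0004 + 0.0004 = 0.4298
Σp_2ᵢ² = 0.07² + 0.17² + 0.07² + 0.36² + 0.13² + 0.20² = 0.0049 + 0.0289 + 0.0049 + 0.1296 + 0.0169 + 0.0400 = 0.2252
O = 0.2627 / √(0.4298 × 0.2252) = 0.2627 / 0.31111 = 0.8444
O = 0.8444 > 0.5 → Yes.

Yes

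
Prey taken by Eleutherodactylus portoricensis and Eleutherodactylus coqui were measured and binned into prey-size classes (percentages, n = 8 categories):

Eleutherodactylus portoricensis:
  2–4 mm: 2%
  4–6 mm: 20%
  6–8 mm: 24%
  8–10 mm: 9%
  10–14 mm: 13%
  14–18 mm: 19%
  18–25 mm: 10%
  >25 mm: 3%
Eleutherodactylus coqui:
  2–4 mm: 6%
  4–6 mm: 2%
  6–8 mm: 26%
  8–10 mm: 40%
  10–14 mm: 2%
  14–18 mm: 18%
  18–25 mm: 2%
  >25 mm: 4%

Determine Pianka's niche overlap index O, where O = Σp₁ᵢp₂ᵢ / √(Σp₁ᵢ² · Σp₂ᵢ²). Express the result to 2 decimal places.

Convert percentages to proportions (divide by 100).
Σ p₁ᵢp₂ᵢ = 0.0012 + 0.0040 + 0.0624 + 0.0360 + 0.0026 + 0.0342 + 0.0020 + 0.0012 = 0.1436
Σp_1ᵢ² = 0.02² + 0.20² + 0.24² + 0.09² + 0.13² + 0.19² + 0.10² + 0.03² = 0.0004 + 0.0400 + 0.0576 + 0.0081 + 0.0169 + 0.0361 + 0.0100 + 0.0009 = 0.1700
Σp_2ᵢ² = 0.06² + 0.02² + 0.26² + 0.40² + 0.02² + 0.18² + 0.02² + 0.04² = 0.0036 + 0.0004 + 0.0676 + 0.1600 + 0.0004 + 0.0324 + 0.0004 + 0.0016 = 0.2664
O = 0.1436 / √(0.1700 × 0.2664) = 0.1436 / 0.21281 = 0.6748

0.67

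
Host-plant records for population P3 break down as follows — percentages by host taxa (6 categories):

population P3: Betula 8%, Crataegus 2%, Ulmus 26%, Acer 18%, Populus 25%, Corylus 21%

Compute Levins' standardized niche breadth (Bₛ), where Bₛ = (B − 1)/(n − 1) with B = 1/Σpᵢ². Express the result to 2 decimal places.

0.74

Convert percentages to proportions (divide by 100).
Σpᵢ² = 0.08² + 0.02² + 0.26² + 0.18² + 0.25² + 0.21² = 0.0064 + 0.0004 + 0.0676 + 0.0324 + 0.0625 + 0.0441 = 0.2134
B = 1 / 0.2134 = 4.6860
Bₛ = (B − 1)/(n − 1) = (4.6860 − 1)/(6 − 1) = 3.6860/5 = 0.7372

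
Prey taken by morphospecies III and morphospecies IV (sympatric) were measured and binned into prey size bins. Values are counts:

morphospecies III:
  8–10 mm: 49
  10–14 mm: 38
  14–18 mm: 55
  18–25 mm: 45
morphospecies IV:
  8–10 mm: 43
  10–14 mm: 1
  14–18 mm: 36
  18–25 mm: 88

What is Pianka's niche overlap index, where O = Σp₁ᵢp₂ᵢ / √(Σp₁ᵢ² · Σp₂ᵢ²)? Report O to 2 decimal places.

0.82

Proportions for morphospecies III (n=187): 49/187=0.2620, 38/187=0.2032, 55/187=0.2941, 45/187=0.2406
Proportions for morphospecies IV (n=168): 43/168=0.2560, 1/168=0.0060, 36/168=0.2143, 88/168=0.5238
Σ p₁ᵢp₂ᵢ = 0.067072 + 0.001219 + 0.063026 + 0.126026 = 0.257343
Σp_1ᵢ² = 0.2620² + 0.2032² + 0.2941² + 0.2406² = 0.068644 + 0.041290 + 0.086495 + 0.057888 = 0.254317
Σp_2ᵢ² = 0.2560² + 0.0060² + 0.2143² + 0.5238² = 0.065536 + 0.000036 + 0.045924 + 0.274366 = 0.385862
O = 0.257343 / √(0.254317 × 0.385862) = 0.257343 / 0.3132591 = 0.8215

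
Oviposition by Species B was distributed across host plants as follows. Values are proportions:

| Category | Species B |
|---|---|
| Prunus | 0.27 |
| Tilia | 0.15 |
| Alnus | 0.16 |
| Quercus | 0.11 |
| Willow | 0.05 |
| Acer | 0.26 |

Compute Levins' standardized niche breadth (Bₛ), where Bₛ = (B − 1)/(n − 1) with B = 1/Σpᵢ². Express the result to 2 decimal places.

0.78

Σpᵢ² = 0.27² + 0.15² + 0.16² + 0.11² + 0.05² + 0.26² = 0.0729 + 0.0225 + 0.0256 + 0.0121 + 0.0025 + 0.0676 = 0.2032
B = 1 / 0.2032 = 4.9213
Bₛ = (B − 1)/(n − 1) = (4.9213 − 1)/(6 − 1) = 3.9213/5 = 0.7843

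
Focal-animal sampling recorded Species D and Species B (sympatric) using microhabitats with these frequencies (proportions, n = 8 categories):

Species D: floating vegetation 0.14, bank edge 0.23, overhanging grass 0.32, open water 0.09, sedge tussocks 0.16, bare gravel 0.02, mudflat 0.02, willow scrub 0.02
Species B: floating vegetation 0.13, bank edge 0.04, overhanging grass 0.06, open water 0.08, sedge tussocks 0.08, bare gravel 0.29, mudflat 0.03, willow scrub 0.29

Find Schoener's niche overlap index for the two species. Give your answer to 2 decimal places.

Σ|p₁ᵢ − p₂ᵢ| = 0.01 + 0.19 + 0.26 + 0.01 + 0.08 + 0.27 + 0.01 + 0.27 = 1.10
D = 1 − ½ × 1.10 = 1 − 0.550 = 0.4500

0.45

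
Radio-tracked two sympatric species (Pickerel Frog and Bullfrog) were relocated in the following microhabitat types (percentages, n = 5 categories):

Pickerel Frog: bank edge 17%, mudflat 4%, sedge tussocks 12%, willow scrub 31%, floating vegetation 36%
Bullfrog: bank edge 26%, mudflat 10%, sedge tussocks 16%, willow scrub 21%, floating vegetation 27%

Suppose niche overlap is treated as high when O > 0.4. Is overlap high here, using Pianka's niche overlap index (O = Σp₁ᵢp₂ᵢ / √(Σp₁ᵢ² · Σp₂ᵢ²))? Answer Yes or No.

Yes

Convert percentages to proportions (divide by 100).
Σ p₁ᵢp₂ᵢ = 0.0442 + 0.0040 + 0.0192 + 0.0651 + 0.0972 = 0.2297
Σp_1ᵢ² = 0.17² + 0.04² + 0.12² + 0.31² + 0.36² = 0.0289 + 0.0016 + 0.0144 + 0.0961 + 0.1296 = 0.2706
Σp_2ᵢ² = 0.26² + 0.10² + 0.16² + 0.21² + 0.27² = 0.0676 + 0.0100 + 0.0256 + 0.0441 + 0.0729 = 0.2202
O = 0.2297 / √(0.2706 × 0.2202) = 0.2297 / 0.24410 = 0.9410
O = 0.9410 > 0.4 → Yes.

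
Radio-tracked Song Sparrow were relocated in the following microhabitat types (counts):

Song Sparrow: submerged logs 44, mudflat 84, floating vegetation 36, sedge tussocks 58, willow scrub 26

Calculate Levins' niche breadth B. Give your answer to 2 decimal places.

4.29

Proportions for Song Sparrow (n=248): 44/248=0.1774, 84/248=0.3387, 36/248=0.1452, 58/248=0.2339, 26/248=0.1048
Σpᵢ² = 0.1774² + 0.3387² + 0.1452² + 0.2339² + 0.1048² = 0.031471 + 0.114718 + 0.021083 + 0.054709 + 0.010983 = 0.232964
B = 1 / 0.232964 = 4.2925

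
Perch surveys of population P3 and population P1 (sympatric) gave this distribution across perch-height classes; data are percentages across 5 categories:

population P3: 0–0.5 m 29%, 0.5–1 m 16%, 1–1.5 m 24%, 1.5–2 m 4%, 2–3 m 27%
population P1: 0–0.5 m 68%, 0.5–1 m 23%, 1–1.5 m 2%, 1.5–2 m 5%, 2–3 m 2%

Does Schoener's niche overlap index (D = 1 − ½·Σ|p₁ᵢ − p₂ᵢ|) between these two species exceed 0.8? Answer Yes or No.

Convert percentages to proportions (divide by 100).
Σ|p₁ᵢ − p₂ᵢ| = 0.39 + 0.07 + 0.22 + 0.01 + 0.25 = 0.94
D = 1 − ½ × 0.94 = 1 − 0.470 = 0.5300
D = 0.5300 < 0.8 → No.

No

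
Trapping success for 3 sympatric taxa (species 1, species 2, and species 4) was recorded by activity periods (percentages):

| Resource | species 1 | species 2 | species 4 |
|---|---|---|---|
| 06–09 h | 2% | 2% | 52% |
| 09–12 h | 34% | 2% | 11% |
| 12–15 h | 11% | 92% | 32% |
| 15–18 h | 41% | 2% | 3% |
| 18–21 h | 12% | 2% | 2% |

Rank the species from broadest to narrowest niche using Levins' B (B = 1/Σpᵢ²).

Convert percentages to proportions (divide by 100).
Σp_1ᵢ² = 0.02² + 0.34² + 0.11² + 0.41² + 0.12² = 0.0004 + 0.1156 + 0.0121 + 0.1681 + 0.0144 = 0.3106
B_1 = 1 / 0.3106 = 3.2196
Σp_2ᵢ² = 0.02² + 0.02² + 0.92² + 0.02² + 0.02² = 0.0004 + 0.0004 + 0.8464 + 0.0004 + 0.0004 = 0.8480
B_2 = 1 / 0.8480 = 1.1792
Σp_4ᵢ² = 0.52² + 0.11² + 0.32² + 0.03² + 0.02² = 0.2704 + 0.0121 + 0.1024 + 0.0009 + 0.0004 = 0.3862
B_4 = 1 / 0.3862 = 2.5893
Ranking by B (broadest → narrowest): species 1 (3.22) > species 4 (2.59) > species 2 (1.18)

species 1 > species 4 > species 2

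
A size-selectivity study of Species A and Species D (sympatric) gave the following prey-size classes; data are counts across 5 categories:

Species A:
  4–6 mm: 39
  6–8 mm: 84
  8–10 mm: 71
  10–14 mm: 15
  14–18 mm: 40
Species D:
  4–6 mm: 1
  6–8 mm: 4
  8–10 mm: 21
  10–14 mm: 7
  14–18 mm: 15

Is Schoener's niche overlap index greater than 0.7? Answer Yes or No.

No

Proportions for Species A (n=249): 39/249=0.1566, 84/249=0.3373, 71/249=0.2851, 15/249=0.0602, 40/249=0.1606
Proportions for Species D (n=48): 1/48=0.0208, 4/48=0.0833, 21/48=0.4375, 7/48=0.1458, 15/48=0.3125
Σ|p₁ᵢ − p₂ᵢ| = 0.1358 + 0.2540 + 0.1524 + 0.0856 + 0.1519 = 0.7797
D = 1 − ½ × 0.7797 = 1 − 0.38985 = 0.61015
D = 0.61015 < 0.7 → No.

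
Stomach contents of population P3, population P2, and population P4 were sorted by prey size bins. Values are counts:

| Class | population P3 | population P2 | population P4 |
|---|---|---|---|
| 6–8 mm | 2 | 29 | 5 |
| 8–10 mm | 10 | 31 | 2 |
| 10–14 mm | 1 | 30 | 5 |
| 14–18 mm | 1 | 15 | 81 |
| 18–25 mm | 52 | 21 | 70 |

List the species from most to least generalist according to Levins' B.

population P2 > population P4 > population P3

Proportions for population P3 (n=66): 2/66=0.0303, 10/66=0.1515, 1/66=0.0152, 1/66=0.0152, 52/66=0.7879
Proportions for population P2 (n=126): 29/126=0.2302, 31/126=0.2460, 30/126=0.2381, 15/126=0.1190, 21/126=0.1667
Proportions for population P4 (n=163): 5/163=0.0307, 2/163=0.0123, 5/163=0.0307, 81/163=0.4969, 70/163=0.4294
Σp_P3ᵢ² = 0.0303² + 0.1515² + 0.0152² + 0.0152² + 0.7879² = 0.000918 + 0.022952 + 0.000231 + 0.000231 + 0.620786 = 0.645118
B_P3 = 1 / 0.645118 = 1.5501
Σp_P2ᵢ² = 0.2302² + 0.2460² + 0.2381² + 0.1190² + 0.1667² = 0.052992 + 0.060516 + 0.056692 + 0.014161 + 0.027789 = 0.212150
B_P2 = 1 / 0.212150 = 4.7136
Σp_P4ᵢ² = 0.0307² + 0.0123² + 0.0307² + 0.4969² + 0.4294² = 0.000942 + 0.000151 + 0.000942 + 0.246910 + 0.184384 = 0.433329
B_P4 = 1 / 0.433329 = 2.3077
Ranking by B (broadest → narrowest): population P2 (4.71) > population P4 (2.31) > population P3 (1.55)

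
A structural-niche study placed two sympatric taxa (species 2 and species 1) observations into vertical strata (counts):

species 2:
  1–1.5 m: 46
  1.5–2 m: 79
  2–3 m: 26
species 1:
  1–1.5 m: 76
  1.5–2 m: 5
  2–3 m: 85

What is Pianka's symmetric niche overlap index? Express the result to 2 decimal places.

0.56

Proportions for species 2 (n=151): 46/151=0.3046, 79/151=0.5232, 26/151=0.1722
Proportions for species 1 (n=166): 76/166=0.4578, 5/166=0.0301, 85/166=0.5120
Σ p₁ᵢp₂ᵢ = 0.139446 + 0.015748 + 0.088166 = 0.243360
Σp_1ᵢ² = 0.3046² + 0.5232² + 0.1722² = 0.092781 + 0.273738 + 0.029653 = 0.396172
Σp_2ᵢ² = 0.4578² + 0.0301² + 0.5120² = 0.209581 + 0.000906 + 0.262144 = 0.472631
O = 0.243360 / √(0.396172 × 0.472631) = 0.243360 / 0.4327160 = 0.5624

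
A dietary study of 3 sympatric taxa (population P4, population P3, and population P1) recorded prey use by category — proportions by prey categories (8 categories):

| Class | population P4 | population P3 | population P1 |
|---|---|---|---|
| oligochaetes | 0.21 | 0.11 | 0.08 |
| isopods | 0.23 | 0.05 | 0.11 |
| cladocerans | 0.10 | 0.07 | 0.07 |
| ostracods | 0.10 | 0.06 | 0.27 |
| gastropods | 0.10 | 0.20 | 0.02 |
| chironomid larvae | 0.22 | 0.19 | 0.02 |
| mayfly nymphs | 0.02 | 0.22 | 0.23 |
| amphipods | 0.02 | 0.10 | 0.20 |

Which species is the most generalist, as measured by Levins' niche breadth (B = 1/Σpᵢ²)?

Σp_P4ᵢ² = 0.21² + 0.23² + 0.10² + 0.10² + 0.10² + 0.22² + 0.02² + 0.02² = 0.0441 + 0.0529 + 0.0100 + 0.0100 + 0.0100 + 0.0484 + 0.0004 + 0.0004 = 0.1762
B_P4 = 1 / 0.1762 = 5.6754
Σp_P3ᵢ² = 0.11² + 0.05² + 0.07² + 0.06² + 0.20² + 0.19² + 0.22² + 0.10² = 0.0121 + 0.0025 + 0.0049 + 0.0036 + 0.0400 + 0.0361 + 0.0484 + 0.0100 = 0.1576
B_P3 = 1 / 0.1576 = 6.3452
Σp_P1ᵢ² = 0.08² + 0.11² + 0.07² + 0.27² + 0.02² + 0.02² + 0.23² + 0.20² = 0.0064 + 0.0121 + 0.0049 + 0.0729 + 0.0004 + 0.0004 + 0.0529 + 0.0400 = 0.1900
B_P1 = 1 / 0.1900 = 5.2632
Highest B → broadest niche (most generalist): population P3 (B = 6.35).

population P3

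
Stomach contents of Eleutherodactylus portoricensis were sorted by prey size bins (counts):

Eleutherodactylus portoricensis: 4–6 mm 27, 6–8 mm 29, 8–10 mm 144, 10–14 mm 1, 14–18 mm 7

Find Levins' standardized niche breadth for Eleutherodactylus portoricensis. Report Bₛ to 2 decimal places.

0.23

Proportions for Eleutherodactylus portoricensis (n=208): 27/208=0.1298, 29/208=0.1394, 144/208=0.6923, 1/208=0.0048, 7/208=0.0337
Σpᵢ² = 0.1298² + 0.1394² + 0.6923² + 0.0048² + 0.0337² = 0.016848 + 0.019432 + 0.479279 + 0.000023 + 0.001136 = 0.516718
B = 1 / 0.516718 = 1.9353
Bₛ = (B − 1)/(n − 1) = (1.9353 − 1)/(5 − 1) = 0.9353/4 = 0.2338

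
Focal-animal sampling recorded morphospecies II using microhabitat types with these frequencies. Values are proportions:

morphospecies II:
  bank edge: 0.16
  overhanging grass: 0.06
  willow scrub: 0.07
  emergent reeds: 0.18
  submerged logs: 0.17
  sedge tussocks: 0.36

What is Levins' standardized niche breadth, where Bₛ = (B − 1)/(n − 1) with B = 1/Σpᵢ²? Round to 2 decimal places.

0.69

Σpᵢ² = 0.16² + 0.06² + 0.07² + 0.18² + 0.17² + 0.36² = 0.0256 + 0.0036 + 0.0049 + 0.0324 + 0.0289 + 0.1296 = 0.2250
B = 1 / 0.2250 = 4.4444
Bₛ = (B − 1)/(n − 1) = (4.4444 − 1)/(6 − 1) = 3.4444/5 = 0.6889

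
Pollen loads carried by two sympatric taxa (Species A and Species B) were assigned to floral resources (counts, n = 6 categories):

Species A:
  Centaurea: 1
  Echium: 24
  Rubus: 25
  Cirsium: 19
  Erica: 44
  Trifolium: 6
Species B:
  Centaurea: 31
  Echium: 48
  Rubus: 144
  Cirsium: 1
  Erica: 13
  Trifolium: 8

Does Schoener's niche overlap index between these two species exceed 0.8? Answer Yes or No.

No

Proportions for Species A (n=119): 1/119=0.0084, 24/119=0.2017, 25/119=0.2101, 19/119=0.1597, 44/119=0.3697, 6/119=0.0504
Proportions for Species B (n=245): 31/245=0.1265, 48/245=0.1959, 144/245=0.5878, 1/245=0.0041, 13/245=0.0531, 8/245=0.0327
Σ|p₁ᵢ − p₂ᵢ| = 0.1181 + 0.0058 + 0.3777 + 0.1556 + 0.3166 + 0.0177 = 0.9915
D = 1 − ½ × 0.9915 = 1 − 0.49575 = 0.50425
D = 0.50425 < 0.8 → No.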